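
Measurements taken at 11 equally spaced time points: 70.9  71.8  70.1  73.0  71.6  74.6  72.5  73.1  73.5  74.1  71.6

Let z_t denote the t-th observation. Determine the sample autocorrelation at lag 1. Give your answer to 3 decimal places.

0.007

Mean z̄ = (70.9 + 71.8 + 70.1 + 73.0 + 71.6 + 74.6 + 72.5 + 73.1 + 73.5 + 74.1 + 71.6)/11 = 72.4364
Numerator Σ_{t=1}^{10}(z_t−z̄)(z_{t+1}−z̄) = 0.1305
Denominator Σ(z_t−z̄)² = 18.9655
r_1 = 0.1305 / 18.9655 = 0.007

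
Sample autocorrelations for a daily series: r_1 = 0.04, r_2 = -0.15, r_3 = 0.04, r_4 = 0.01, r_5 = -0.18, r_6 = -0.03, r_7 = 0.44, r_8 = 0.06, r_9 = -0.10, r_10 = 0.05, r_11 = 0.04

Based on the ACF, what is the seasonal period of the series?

The largest autocorrelation is r_7 = 0.44; the remaining lags stay at or below 0.06.
The dominant spike at lag 7 indicates a seasonal period of 7.

7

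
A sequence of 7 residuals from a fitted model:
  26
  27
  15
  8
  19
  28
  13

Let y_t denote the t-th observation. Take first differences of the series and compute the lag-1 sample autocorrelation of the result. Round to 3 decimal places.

-0.073

First differences Δy: 1, -12, -7, 11, 9, -15
Mean of differences = -2.1667
Numerator Σ(Δy_t−Δȳ)(Δy_{t+1}−Δȳ) = -43.5278
Denominator Σ(Δy_t−Δȳ)² = 592.8333
r_1(Δy) = -43.5278 / 592.8333 = -0.073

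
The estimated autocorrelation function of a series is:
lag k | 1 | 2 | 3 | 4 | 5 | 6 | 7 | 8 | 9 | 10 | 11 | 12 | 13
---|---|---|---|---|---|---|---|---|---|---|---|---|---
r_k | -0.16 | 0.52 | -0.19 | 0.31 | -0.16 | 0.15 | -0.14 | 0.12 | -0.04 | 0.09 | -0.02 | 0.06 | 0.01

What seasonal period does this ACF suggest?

The largest autocorrelation is r_2 = 0.52, with weaker echoes at lags 4 (0.31) and 6 (0.15); the remaining lags stay at or below 0.12.
The dominant spike at lag 2 indicates a seasonal period of 2.

2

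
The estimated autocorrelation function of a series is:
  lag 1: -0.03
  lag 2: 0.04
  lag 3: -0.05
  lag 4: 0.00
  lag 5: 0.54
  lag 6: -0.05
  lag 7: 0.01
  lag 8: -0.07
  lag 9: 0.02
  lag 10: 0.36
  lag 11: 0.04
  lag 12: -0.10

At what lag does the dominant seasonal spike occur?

The largest autocorrelation is r_5 = 0.54, with a weaker echo at lag 10 (0.36); the remaining lags stay at or below 0.04.
The dominant spike at lag 5 indicates a seasonal period of 5.

5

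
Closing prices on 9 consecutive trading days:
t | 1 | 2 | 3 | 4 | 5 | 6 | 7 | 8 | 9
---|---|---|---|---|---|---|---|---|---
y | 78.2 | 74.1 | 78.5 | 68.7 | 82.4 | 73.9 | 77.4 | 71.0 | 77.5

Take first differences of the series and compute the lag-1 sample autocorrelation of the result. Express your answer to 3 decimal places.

First differences Δy: -4.1, 4.4, -9.8, 13.7, -8.5, 3.5, -6.4, 6.5
Mean of differences = -0.0875
Numerator Σ(Δy_t−Δȳ)(Δy_{t+1}−Δȳ) = -405.8989
Denominator Σ(Δy_t−Δȳ)² = 487.5488
r_1(Δy) = -405.8989 / 487.5488 = -0.833

-0.833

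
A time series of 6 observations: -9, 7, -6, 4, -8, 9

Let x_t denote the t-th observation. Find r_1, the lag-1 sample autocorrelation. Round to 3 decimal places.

Mean x̄ = (-9 + 7 − 6 + 4 − 8 + 9)/6 = -0.5000
Σ(x_t−x̄)(x_{t+1}−x̄) = (-63.7500) + (-41.2500) + (-24.7500) + (-33.7500) + (-71.2500) = -234.7500
Denominator Σ(x_t−x̄)² = 325.5000
r_1 = -234.7500 / 325.5000 = -0.721

-0.721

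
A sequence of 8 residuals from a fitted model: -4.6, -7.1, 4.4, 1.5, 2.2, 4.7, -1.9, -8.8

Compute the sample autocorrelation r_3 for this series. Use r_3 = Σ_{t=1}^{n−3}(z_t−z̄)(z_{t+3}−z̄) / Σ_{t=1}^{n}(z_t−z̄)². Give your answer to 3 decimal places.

-0.126

Mean z̄ = (-4.6 − 7.1 + 4.4 + 1.5 + 2.2 + 4.7 − 1.9 − 8.8)/8 = -1.2000
Deviations from mean: -3.4000, -5.9000, 5.6000, 2.7000, 3.4000, 5.9000, -0.7000, -7.6000
Numerator Σ_{t=1}^{5}(z_t−z̄)(z_{t+3}−z̄) = -23.9300
Denominator Σ(z_t−z̄)² = 189.6400
r_3 = -23.9300 / 189.6400 = -0.126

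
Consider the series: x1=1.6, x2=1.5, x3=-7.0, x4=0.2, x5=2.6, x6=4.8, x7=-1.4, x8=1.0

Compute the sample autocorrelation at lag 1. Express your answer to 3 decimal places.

-0.060

Mean x̄ = (1.6 + 1.5 − 7.0 + 0.2 + 2.6 + 4.8 − 1.4 + 1.0)/8 = 0.4125
Deviations from mean: 1.1875, 1.0875, -7.4125, -0.2125, 2.1875, 4.3875, -1.8125, 0.5875
Numerator Σ_{t=1}^{7}(x_t−x̄)(x_{t+1}−x̄) = -5.0789
Denominator Σ(x_t−x̄)² = 85.2488
r_1 = -5.0789 / 85.2488 = -0.060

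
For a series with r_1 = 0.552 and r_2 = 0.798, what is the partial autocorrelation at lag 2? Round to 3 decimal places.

φ_{22} = (r_2 − r_1²) / (1 − r_1²)
r_1² = (0.552)² = 0.304704
Numerator = 0.798 − 0.3047 = 0.4933; denominator = 1 − 0.3047 = 0.6953
φ_{22} = 0.4933 / 0.6953 = 0.709

0.709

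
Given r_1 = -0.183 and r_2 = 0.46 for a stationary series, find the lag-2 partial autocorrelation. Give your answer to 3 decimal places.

φ_{22} = (r_2 − r_1²) / (1 − r_1²)
r_1² = (-0.183)² = 0.033489
Numerator = 0.46 − 0.0335 = 0.4265; denominator = 1 − 0.0335 = 0.9665
φ_{22} = 0.4265 / 0.9665 = 0.441

0.441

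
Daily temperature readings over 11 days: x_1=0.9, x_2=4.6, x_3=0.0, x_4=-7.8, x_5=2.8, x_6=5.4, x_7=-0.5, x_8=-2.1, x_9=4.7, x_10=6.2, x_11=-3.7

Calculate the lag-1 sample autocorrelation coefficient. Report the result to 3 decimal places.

Mean x̄ = (0.9 + 4.6 + 0.0 − 7.8 + 2.8 + 5.4 − 0.5 − 2.1 + 4.7 + 6.2 − 3.7)/11 = 0.9545
Numerator Σ_{t=1}^{10}(x_t−x̄)(x_{t+1}−x̄) = -21.5066
Denominator Σ(x_t−x̄)² = 188.6673
r_1 = -21.5066 / 188.6673 = -0.114

-0.114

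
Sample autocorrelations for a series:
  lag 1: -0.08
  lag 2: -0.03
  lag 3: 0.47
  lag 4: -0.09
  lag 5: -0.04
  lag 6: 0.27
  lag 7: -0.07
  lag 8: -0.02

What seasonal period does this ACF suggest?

The largest autocorrelation is r_3 = 0.47, with a weaker echo at lag 6 (0.27); the remaining lags stay at or below -0.02.
The dominant spike at lag 3 indicates a seasonal period of 3.

3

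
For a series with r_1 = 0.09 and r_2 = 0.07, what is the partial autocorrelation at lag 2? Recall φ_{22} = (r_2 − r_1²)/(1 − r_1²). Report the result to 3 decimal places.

φ_{22} = (r_2 − r_1²) / (1 − r_1²)
r_1² = (0.09)² = 0.0081
Numerator = 0.07 − 0.0081 = 0.0619; denominator = 1 − 0.0081 = 0.9919
φ_{22} = 0.0619 / 0.9919 = 0.062

0.062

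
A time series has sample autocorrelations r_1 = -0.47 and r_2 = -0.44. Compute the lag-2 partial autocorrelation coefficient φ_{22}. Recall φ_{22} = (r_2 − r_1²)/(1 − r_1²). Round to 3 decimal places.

φ_{22} = (r_2 − r_1²) / (1 − r_1²)
r_1² = (-0.47)² = 0.2209
Numerator = -0.44 − 0.2209 = -0.6609; denominator = 1 − 0.2209 = 0.7791
φ_{22} = -0.6609 / 0.7791 = -0.848

-0.848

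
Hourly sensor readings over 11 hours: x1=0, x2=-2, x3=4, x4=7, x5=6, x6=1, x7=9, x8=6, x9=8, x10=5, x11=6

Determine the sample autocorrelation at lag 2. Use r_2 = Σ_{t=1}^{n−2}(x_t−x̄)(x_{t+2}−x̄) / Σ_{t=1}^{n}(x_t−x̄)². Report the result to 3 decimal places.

Mean x̄ = (0 − 2 + 4 + 7 + 6 + 1 + 9 + 6 + 8 + 5 + 6)/11 = 4.5455
Numerator Σ_{t=1}^{9}(x_t−x̄)(x_{t+2}−x̄) = -0.6860
Denominator Σ(x_t−x̄)² = 120.7273
r_2 = -0.6860 / 120.7273 = -0.006

-0.006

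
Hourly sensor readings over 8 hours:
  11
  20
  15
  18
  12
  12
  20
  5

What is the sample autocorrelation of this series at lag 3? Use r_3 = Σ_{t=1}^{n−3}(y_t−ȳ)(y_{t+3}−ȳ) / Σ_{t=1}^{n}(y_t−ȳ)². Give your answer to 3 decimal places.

0.084

Mean ȳ = (11 + 20 + 15 + 18 + 12 + 12 + 20 + 5)/8 = 14.1250
Σ(y_t−ȳ)(y_{t+3}−ȳ) = (-12.1094) + (-12.4844) + (-1.8594) + (22.7656) + (19.3906) = 15.7031
Denominator Σ(y_t−ȳ)² = 186.8750
r_3 = 15.7031 / 186.8750 = 0.084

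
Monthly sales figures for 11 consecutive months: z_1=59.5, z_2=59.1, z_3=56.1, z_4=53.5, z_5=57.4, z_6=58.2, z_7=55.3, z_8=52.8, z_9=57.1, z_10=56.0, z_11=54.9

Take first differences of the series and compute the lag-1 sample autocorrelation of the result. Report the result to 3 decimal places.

-0.138

First differences Δz: -0.4, -3.0, -2.6, 3.9, 0.8, -2.9, -2.5, 4.3, -1.1, -1.1
Mean of differences = -0.4600
Numerator Σ(Δz_t−Δz̄)(Δz_{t+1}−Δz̄) = -8.9976
Denominator Σ(Δz_t−Δz̄)² = 65.2240
r_1(Δz) = -8.9976 / 65.2240 = -0.138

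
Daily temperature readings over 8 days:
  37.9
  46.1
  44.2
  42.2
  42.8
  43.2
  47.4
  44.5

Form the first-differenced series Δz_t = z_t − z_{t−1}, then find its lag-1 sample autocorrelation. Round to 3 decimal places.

First differences Δz: 8.2, -1.9, -2.0, 0.6, 0.4, 4.2, -2.9
Mean of differences = 0.9429
Numerator Σ(Δz_t−Δz̄)(Δz_{t+1}−Δz̄) = -25.3547
Denominator Σ(Δz_t−Δz̄)² = 95.1971
r_1(Δz) = -25.3547 / 95.1971 = -0.266

-0.266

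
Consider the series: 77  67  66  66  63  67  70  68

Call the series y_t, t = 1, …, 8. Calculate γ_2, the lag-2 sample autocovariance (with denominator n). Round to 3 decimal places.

Mean ȳ = (77 + 67 + 66 + 66 + 63 + 67 + 70 + 68)/8 = 68.0000
Σ_{t=1}^{6}(y_t−ȳ)(y_{t+2}−ȳ) = -14.0000
γ_2 = -14.0000 / 8 = -1.750

-1.750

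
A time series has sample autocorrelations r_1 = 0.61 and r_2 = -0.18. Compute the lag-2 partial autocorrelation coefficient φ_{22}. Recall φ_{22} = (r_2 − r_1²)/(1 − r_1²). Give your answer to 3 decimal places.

-0.879

φ_{22} = (r_2 − r_1²) / (1 − r_1²)
r_1² = (0.61)² = 0.3721
Numerator = -0.18 − 0.3721 = -0.5521; denominator = 1 − 0.3721 = 0.6279
φ_{22} = -0.5521 / 0.6279 = -0.879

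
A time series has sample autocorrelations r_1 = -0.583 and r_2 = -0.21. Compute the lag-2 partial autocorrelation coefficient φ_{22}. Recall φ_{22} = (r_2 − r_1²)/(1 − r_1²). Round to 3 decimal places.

-0.833

φ_{22} = (r_2 − r_1²) / (1 − r_1²)
r_1² = (-0.583)² = 0.339889
Numerator = -0.21 − 0.3399 = -0.5499; denominator = 1 − 0.3399 = 0.6601
φ_{22} = -0.5499 / 0.6601 = -0.833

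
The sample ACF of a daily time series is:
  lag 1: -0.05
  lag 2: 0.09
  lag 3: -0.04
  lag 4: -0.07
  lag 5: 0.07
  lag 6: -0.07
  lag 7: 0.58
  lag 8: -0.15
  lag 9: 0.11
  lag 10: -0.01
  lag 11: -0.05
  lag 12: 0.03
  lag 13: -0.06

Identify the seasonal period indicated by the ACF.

7

The largest autocorrelation is r_7 = 0.58; the remaining lags stay at or below 0.11.
The dominant spike at lag 7 indicates a seasonal period of 7.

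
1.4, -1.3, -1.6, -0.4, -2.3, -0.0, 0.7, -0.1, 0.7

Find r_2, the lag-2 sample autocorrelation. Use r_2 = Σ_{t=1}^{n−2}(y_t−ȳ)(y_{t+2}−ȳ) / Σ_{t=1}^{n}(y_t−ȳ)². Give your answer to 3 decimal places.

Mean ȳ = (1.4 − 1.3 − 1.6 − 0.4 − 2.3 − 0.0 + 0.7 − 0.1 + 0.7)/9 = -0.3222
Numerator Σ_{t=1}^{7}(y_t−ȳ)(y_{t+2}−ȳ) = -0.5277
Denominator Σ(y_t−ȳ)² = 11.7156
r_2 = -0.5277 / 11.7156 = -0.045

-0.045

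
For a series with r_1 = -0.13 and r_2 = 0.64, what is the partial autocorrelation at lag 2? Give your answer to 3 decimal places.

0.634

φ_{22} = (r_2 − r_1²) / (1 − r_1²)
r_1² = (-0.13)² = 0.0169
Numerator = 0.64 − 0.0169 = 0.6231; denominator = 1 − 0.0169 = 0.9831
φ_{22} = 0.6231 / 0.9831 = 0.634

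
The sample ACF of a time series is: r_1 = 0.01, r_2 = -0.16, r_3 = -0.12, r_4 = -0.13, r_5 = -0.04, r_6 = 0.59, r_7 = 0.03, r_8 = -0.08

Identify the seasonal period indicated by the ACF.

6

The largest autocorrelation is r_6 = 0.59; the remaining lags stay at or below 0.03.
The dominant spike at lag 6 indicates a seasonal period of 6.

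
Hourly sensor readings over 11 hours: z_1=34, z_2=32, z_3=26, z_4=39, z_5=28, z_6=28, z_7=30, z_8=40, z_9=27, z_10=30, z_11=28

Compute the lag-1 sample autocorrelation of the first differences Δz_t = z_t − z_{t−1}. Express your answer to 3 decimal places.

First differences Δz: -2, -6, 13, -11, 0, 2, 10, -13, 3, -2
Mean of differences = -0.6000
Numerator Σ(Δz_t−Δz̄)(Δz_{t+1}−Δz̄) = -365.5600
Denominator Σ(Δz_t−Δz̄)² = 612.4000
r_1(Δz) = -365.5600 / 612.4000 = -0.597

-0.597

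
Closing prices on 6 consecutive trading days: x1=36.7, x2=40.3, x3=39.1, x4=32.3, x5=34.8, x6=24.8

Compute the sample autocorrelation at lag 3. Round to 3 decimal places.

Mean x̄ = (36.7 + 40.3 + 39.1 + 32.3 + 34.8 + 24.8)/6 = 34.6667
Deviations from mean: 2.0333, 5.6333, 4.4333, -2.3667, 0.1333, -9.8667
Σ(x_t−x̄)(x_{t+3}−x̄) = (-4.8122) + (0.7511) + (-43.7422) = -47.8033
Denominator Σ(x_t−x̄)² = 158.4933
r_3 = -47.8033 / 158.4933 = -0.302

-0.302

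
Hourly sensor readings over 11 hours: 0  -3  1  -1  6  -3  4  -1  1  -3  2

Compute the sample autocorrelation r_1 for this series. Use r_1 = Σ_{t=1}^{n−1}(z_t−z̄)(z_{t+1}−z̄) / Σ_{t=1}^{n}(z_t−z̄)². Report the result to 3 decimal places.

-0.631

Mean z̄ = (0 − 3 + 1 − 1 + 6 − 3 + 4 − 1 + 1 − 3 + 2)/11 = 0.2727
Numerator Σ_{t=1}^{10}(z_t−z̄)(z_{t+1}−z̄) = -54.3471
Denominator Σ(z_t−z̄)² = 86.1818
r_1 = -54.3471 / 86.1818 = -0.631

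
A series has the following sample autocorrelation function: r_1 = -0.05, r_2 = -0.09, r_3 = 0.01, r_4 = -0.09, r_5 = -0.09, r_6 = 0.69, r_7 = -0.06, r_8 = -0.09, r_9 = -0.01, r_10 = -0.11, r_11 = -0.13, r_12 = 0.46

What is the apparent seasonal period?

6

The largest autocorrelation is r_6 = 0.69, with a weaker echo at lag 12 (0.46); the remaining lags stay at or below 0.01.
The dominant spike at lag 6 indicates a seasonal period of 6.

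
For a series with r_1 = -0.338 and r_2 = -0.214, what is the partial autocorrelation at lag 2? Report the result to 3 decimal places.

-0.371

φ_{22} = (r_2 − r_1²) / (1 − r_1²)
r_1² = (-0.338)² = 0.114244
Numerator = -0.214 − 0.1142 = -0.3282; denominator = 1 − 0.1142 = 0.8858
φ_{22} = -0.3282 / 0.8858 = -0.371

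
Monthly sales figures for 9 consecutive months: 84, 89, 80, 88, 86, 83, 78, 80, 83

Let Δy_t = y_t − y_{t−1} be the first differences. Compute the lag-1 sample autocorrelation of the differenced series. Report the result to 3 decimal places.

-0.530

First differences Δy: 5, -9, 8, -2, -3, -5, 2, 3
Mean of differences = -0.1250
Numerator Σ(Δy_t−Δȳ)(Δy_{t+1}−Δȳ) = -117.1406
Denominator Σ(Δy_t−Δȳ)² = 220.8750
r_1(Δy) = -117.1406 / 220.8750 = -0.530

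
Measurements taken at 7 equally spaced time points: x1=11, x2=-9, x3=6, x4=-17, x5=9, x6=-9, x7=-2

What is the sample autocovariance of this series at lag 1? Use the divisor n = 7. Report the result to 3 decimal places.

-72.128

Mean x̄ = (11 − 9 + 6 − 17 + 9 − 9 − 2)/7 = -1.5714
Σ_{t=1}^{6}(x_t−x̄)(x_{t+1}−x̄) = -504.8980
γ_1 = -504.8980 / 7 = -72.128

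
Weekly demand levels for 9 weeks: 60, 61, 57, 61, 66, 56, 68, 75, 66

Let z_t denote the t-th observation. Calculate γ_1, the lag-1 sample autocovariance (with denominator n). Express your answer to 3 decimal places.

6.988

Mean z̄ = (60 + 61 + 57 + 61 + 66 + 56 + 68 + 75 + 66)/9 = 63.3333
Σ_{t=1}^{8}(z_t−z̄)(z_{t+1}−z̄) = 62.8889
γ_1 = 62.8889 / 9 = 6.988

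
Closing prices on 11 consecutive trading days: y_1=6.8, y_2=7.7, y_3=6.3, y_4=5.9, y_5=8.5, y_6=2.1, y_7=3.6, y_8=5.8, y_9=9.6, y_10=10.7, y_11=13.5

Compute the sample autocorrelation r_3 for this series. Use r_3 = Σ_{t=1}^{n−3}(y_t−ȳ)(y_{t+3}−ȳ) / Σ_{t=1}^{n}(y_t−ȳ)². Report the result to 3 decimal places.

-0.232

Mean ȳ = (6.8 + 7.7 + 6.3 + 5.9 + 8.5 + 2.1 + 3.6 + 5.8 + 9.6 + 10.7 + 13.5)/11 = 7.3182
Numerator Σ_{t=1}^{8}(y_t−ȳ)(y_{t+3}−ȳ) = -23.8883
Denominator Σ(y_t−ȳ)² = 103.0764
r_3 = -23.8883 / 103.0764 = -0.232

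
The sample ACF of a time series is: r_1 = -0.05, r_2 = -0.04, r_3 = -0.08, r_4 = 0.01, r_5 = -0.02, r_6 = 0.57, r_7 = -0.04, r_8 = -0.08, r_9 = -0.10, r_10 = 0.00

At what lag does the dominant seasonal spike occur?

The largest autocorrelation is r_6 = 0.57; the remaining lags stay at or below 0.01.
The dominant spike at lag 6 indicates a seasonal period of 6.

6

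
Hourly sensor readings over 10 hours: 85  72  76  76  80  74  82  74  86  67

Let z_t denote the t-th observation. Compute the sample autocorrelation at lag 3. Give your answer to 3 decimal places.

-0.346

Mean z̄ = (85 + 72 + 76 + 76 + 80 + 74 + 82 + 74 + 86 + 67)/10 = 77.2000
Σ(z_t−z̄)(z_{t+3}−z̄) = (-9.3600) + (-14.5600) + (3.8400) + (-5.7600) + (-8.9600) + (-28.1600) + (-48.9600) = -111.9200
Denominator Σ(z_t−z̄)² = 323.6000
r_3 = -111.9200 / 323.6000 = -0.346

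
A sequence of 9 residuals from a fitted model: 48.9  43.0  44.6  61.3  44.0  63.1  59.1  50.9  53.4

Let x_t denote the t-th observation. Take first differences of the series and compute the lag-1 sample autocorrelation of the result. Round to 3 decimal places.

First differences Δx: -5.9, 1.6, 16.7, -17.3, 19.1, -4.0, -8.2, 2.5
Mean of differences = 0.5625
Numerator Σ(Δx_t−Δx̄)(Δx_{t+1}−Δx̄) = -670.9202
Denominator Σ(Δx_t−Δx̄)² = 1067.3188
r_1(Δx) = -670.9202 / 1067.3188 = -0.629

-0.629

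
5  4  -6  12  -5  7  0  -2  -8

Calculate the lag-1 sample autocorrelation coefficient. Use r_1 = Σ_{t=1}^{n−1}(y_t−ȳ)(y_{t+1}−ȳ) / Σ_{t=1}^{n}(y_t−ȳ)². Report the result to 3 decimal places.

Mean ȳ = (5 + 4 − 6 + 12 − 5 + 7 + 0 − 2 − 8)/9 = 0.7778
Numerator Σ_{t=1}^{8}(y_t−ȳ)(y_{t+1}−ȳ) = -163.3827
Denominator Σ(y_t−ȳ)² = 357.5556
r_1 = -163.3827 / 357.5556 = -0.457

-0.457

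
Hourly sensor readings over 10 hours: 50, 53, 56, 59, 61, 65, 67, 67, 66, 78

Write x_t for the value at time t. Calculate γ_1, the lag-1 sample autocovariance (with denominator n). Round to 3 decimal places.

30.436

Mean x̄ = (50 + 53 + 56 + 59 + 61 + 65 + 67 + 67 + 66 + 78)/10 = 62.2000
Σ_{t=1}^{9}(x_t−x̄)(x_{t+1}−x̄) = 304.3600
γ_1 = 304.3600 / 10 = 30.436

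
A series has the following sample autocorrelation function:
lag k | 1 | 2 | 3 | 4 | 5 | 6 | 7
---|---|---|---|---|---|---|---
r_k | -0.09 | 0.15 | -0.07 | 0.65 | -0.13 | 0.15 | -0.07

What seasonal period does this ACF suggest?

The largest autocorrelation is r_4 = 0.65; the remaining lags stay at or below 0.15.
The dominant spike at lag 4 indicates a seasonal period of 4.

4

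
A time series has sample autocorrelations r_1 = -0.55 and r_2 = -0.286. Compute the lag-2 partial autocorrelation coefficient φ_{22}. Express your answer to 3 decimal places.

φ_{22} = (r_2 − r_1²) / (1 − r_1²)
r_1² = (-0.55)² = 0.3025
Numerator = -0.286 − 0.3025 = -0.5885; denominator = 1 − 0.3025 = 0.6975
φ_{22} = -0.5885 / 0.6975 = -0.844

-0.844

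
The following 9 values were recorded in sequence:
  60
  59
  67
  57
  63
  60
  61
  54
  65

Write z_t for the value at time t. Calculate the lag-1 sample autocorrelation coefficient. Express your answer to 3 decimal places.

-0.588

Mean z̄ = (60 + 59 + 67 + 57 + 63 + 60 + 61 + 54 + 65)/9 = 60.6667
Numerator Σ_{t=1}^{8}(z_t−z̄)(z_{t+1}−z̄) = -74.1111
Denominator Σ(z_t−z̄)² = 126.0000
r_1 = -74.1111 / 126.0000 = -0.588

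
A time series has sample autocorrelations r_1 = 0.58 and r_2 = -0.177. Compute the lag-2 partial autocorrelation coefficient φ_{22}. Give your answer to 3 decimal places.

-0.774

φ_{22} = (r_2 − r_1²) / (1 − r_1²)
r_1² = (0.58)² = 0.3364
Numerator = -0.177 − 0.3364 = -0.5134; denominator = 1 − 0.3364 = 0.6636
φ_{22} = -0.5134 / 0.6636 = -0.774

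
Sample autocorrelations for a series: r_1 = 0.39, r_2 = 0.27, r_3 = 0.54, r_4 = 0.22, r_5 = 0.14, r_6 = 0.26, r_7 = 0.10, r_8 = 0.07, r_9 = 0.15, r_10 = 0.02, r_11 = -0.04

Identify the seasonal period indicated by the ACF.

The largest autocorrelation is r_3 = 0.54; the remaining lags stay at or below 0.39. The elevated value at lag 1 (0.39), dropping to 0.27 at lag 2, reflects decaying short-term dependence rather than seasonality.
The dominant spike at lag 3 indicates a seasonal period of 3.

3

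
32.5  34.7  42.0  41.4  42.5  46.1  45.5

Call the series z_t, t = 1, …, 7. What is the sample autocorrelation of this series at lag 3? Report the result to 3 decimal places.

-0.038

Mean z̄ = (32.5 + 34.7 + 42.0 + 41.4 + 42.5 + 46.1 + 45.5)/7 = 40.6714
Σ(z_t−z̄)(z_{t+3}−z̄) = (-5.9535) + (-10.9192) + (7.2122) + (3.5180) = -6.1424
Denominator Σ(z_t−z̄)² = 160.8543
r_3 = -6.1424 / 160.8543 = -0.038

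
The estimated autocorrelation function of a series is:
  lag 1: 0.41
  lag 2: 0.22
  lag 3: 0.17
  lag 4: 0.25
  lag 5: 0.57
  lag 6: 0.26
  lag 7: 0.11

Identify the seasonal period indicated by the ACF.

5

The largest autocorrelation is r_5 = 0.57; the remaining lags stay at or below 0.41. The elevated value at lag 1 (0.41), dropping to 0.22 at lag 2, reflects decaying short-term dependence rather than seasonality.
The dominant spike at lag 5 indicates a seasonal period of 5.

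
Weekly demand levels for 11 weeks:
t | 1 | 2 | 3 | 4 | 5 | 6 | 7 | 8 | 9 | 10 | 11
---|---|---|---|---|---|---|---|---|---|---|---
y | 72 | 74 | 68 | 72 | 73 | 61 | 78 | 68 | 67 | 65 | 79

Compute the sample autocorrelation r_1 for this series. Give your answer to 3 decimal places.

Mean ȳ = (72 + 74 + 68 + 72 + 73 + 61 + 78 + 68 + 67 + 65 + 79)/11 = 70.6364
Numerator Σ_{t=1}^{10}(y_t−ȳ)(y_{t+1}−ȳ) = -134.8595
Denominator Σ(y_t−ȳ)² = 296.5455
r_1 = -134.8595 / 296.5455 = -0.455

-0.455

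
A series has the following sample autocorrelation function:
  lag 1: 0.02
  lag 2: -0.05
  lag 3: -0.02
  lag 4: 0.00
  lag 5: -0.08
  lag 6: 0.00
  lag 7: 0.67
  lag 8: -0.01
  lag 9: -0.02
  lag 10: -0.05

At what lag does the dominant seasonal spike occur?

The largest autocorrelation is r_7 = 0.67; the remaining lags stay at or below 0.02.
The dominant spike at lag 7 indicates a seasonal period of 7.

7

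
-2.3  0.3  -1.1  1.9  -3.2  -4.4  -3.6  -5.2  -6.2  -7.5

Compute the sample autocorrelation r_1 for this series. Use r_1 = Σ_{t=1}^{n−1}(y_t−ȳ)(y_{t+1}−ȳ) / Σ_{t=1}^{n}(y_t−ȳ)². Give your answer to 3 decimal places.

Mean ȳ = (-2.3 + 0.3 − 1.1 + 1.9 − 3.2 − 4.4 − 3.6 − 5.2 − 6.2 − 7.5)/10 = -3.1300
Numerator Σ_{t=1}^{9}(y_t−ȳ)(y_{t+1}−ȳ) = 41.0981
Denominator Σ(y_t−ȳ)² = 76.5210
r_1 = 41.0981 / 76.5210 = 0.537

0.537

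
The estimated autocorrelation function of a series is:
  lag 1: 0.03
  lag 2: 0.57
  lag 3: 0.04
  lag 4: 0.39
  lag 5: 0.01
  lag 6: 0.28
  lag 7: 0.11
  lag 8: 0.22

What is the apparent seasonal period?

2

The largest autocorrelation is r_2 = 0.57, with weaker echoes at lags 4 (0.39), 6 (0.28) and 8 (0.22); the remaining lags stay at or below 0.11.
The dominant spike at lag 2 indicates a seasonal period of 2.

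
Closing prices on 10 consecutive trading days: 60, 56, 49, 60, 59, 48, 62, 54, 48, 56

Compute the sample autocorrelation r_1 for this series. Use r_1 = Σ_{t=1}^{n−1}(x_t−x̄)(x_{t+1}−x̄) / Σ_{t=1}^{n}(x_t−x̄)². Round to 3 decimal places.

Mean x̄ = (60 + 56 + 49 + 60 + 59 + 48 + 62 + 54 + 48 + 56)/10 = 55.2000
Numerator Σ_{t=1}^{9}(x_t−x̄)(x_{t+1}−x̄) = -94.2400
Denominator Σ(x_t−x̄)² = 251.6000
r_1 = -94.2400 / 251.6000 = -0.375

-0.375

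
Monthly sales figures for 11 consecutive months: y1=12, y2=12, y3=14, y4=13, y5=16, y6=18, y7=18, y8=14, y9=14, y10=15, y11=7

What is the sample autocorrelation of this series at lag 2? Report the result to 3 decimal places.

0.072

Mean ȳ = (12 + 12 + 14 + 13 + 16 + 18 + 18 + 14 + 14 + 15 + 7)/11 = 13.9091
Numerator Σ_{t=1}^{9}(y_t−ȳ)(y_{t+2}−ȳ) = 6.8017
Denominator Σ(y_t−ȳ)² = 94.9091
r_2 = 6.8017 / 94.9091 = 0.072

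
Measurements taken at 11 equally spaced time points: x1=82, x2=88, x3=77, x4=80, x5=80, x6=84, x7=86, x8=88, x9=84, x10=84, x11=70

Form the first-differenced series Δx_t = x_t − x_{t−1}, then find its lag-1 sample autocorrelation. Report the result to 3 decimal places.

-0.261

First differences Δx: 6, -11, 3, 0, 4, 2, 2, -4, 0, -14
Mean of differences = -1.2000
Numerator Σ(Δx_t−Δx̄)(Δx_{t+1}−Δx̄) = -101.2400
Denominator Σ(Δx_t−Δx̄)² = 387.6000
r_1(Δx) = -101.2400 / 387.6000 = -0.261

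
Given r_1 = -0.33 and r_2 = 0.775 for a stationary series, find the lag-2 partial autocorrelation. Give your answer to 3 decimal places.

φ_{22} = (r_2 − r_1²) / (1 − r_1²)
r_1² = (-0.33)² = 0.1089
Numerator = 0.775 − 0.1089 = 0.6661; denominator = 1 − 0.1089 = 0.8911
φ_{22} = 0.6661 / 0.8911 = 0.748

0.748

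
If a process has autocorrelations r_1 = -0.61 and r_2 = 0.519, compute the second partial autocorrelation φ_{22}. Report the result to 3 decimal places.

φ_{22} = (r_2 − r_1²) / (1 − r_1²)
r_1² = (-0.61)² = 0.3721
Numerator = 0.519 − 0.3721 = 0.1469; denominator = 1 − 0.3721 = 0.6279
φ_{22} = 0.1469 / 0.6279 = 0.234

0.234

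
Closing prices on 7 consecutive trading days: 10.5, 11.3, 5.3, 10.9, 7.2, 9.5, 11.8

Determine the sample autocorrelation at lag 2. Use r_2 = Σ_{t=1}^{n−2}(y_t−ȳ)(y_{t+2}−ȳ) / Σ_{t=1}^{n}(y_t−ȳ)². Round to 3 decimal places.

Mean ȳ = (10.5 + 11.3 + 5.3 + 10.9 + 7.2 + 9.5 + 11.8)/7 = 9.5000
Numerator Σ_{t=1}^{5}(y_t−ȳ)(y_{t+2}−ȳ) = 2.6900
Denominator Σ(y_t−ȳ)² = 34.4200
r_2 = 2.6900 / 34.4200 = 0.078

0.078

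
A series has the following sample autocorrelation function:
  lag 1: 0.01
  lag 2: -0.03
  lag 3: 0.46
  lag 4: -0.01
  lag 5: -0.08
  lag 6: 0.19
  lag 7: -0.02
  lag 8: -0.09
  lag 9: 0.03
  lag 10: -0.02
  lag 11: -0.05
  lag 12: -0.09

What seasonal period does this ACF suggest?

3

The largest autocorrelation is r_3 = 0.46, with a weaker echo at lag 6 (0.19); the remaining lags stay at or below 0.03.
The dominant spike at lag 3 indicates a seasonal period of 3.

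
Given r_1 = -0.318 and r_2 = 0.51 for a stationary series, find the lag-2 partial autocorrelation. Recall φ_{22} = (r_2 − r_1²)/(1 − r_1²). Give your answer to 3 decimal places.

0.455

φ_{22} = (r_2 − r_1²) / (1 − r_1²)
r_1² = (-0.318)² = 0.101124
Numerator = 0.51 − 0.1011 = 0.4089; denominator = 1 − 0.1011 = 0.8989
φ_{22} = 0.4089 / 0.8989 = 0.455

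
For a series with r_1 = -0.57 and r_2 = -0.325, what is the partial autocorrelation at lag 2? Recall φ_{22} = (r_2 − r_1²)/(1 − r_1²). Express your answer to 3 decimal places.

φ_{22} = (r_2 − r_1²) / (1 − r_1²)
r_1² = (-0.57)² = 0.3249
Numerator = -0.325 − 0.3249 = -0.6499; denominator = 1 − 0.3249 = 0.6751
φ_{22} = -0.6499 / 0.6751 = -0.963

-0.963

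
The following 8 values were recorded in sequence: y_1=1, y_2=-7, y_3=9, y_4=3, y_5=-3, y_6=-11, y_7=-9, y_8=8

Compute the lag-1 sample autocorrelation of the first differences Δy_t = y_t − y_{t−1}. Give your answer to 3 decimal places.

First differences Δy: -8, 16, -6, -6, -8, 2, 17
Mean of differences = 1.0000
Numerator Σ(Δy_t−Δȳ)(Δy_{t+1}−Δȳ) = -121.0000
Denominator Σ(Δy_t−Δȳ)² = 742.0000
r_1(Δy) = -121.0000 / 742.0000 = -0.163

-0.163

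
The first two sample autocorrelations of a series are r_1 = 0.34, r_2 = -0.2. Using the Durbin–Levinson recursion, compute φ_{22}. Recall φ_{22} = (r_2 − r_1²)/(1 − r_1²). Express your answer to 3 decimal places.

-0.357

φ_{22} = (r_2 − r_1²) / (1 − r_1²)
r_1² = (0.34)² = 0.1156
Numerator = -0.2 − 0.1156 = -0.3156; denominator = 1 − 0.1156 = 0.8844
φ_{22} = -0.3156 / 0.8844 = -0.357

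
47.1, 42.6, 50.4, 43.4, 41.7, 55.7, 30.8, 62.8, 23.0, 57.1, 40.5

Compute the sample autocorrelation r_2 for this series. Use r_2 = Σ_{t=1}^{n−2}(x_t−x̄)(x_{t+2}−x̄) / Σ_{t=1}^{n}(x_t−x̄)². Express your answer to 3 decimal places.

0.632

Mean x̄ = (47.1 + 42.6 + 50.4 + 43.4 + 41.7 + 55.7 + 30.8 + 62.8 + 23.0 + 57.1 + 40.5)/11 = 45.0091
Numerator Σ_{t=1}^{9}(x_t−x̄)(x_{t+2}−x̄) = 844.4053
Denominator Σ(x_t−x̄)² = 1336.4091
r_2 = 844.4053 / 1336.4091 = 0.632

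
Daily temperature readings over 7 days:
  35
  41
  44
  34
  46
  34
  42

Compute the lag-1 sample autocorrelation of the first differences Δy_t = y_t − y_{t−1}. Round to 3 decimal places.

-0.747

First differences Δy: 6, 3, -10, 12, -12, 8
Mean of differences = 1.1667
Numerator Σ(Δy_t−Δȳ)(Δy_{t+1}−Δȳ) = -365.1944
Denominator Σ(Δy_t−Δȳ)² = 488.8333
r_1(Δy) = -365.1944 / 488.8333 = -0.747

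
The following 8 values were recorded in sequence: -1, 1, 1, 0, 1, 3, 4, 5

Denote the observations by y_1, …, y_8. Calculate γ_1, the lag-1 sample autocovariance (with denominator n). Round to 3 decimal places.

1.805

Mean ȳ = (-1 + 1 + 1 + 0 + 1 + 3 + 4 + 5)/8 = 1.7500
Deviations: -2.7500, -0.7500, -0.7500, -1.7500, -0.7500, 1.2500, 2.2500, 3.2500
Σ_{t=1}^{7}(y_t−ȳ)(y_{t+1}−ȳ) = 14.4375
γ_1 = 14.4375 / 8 = 1.805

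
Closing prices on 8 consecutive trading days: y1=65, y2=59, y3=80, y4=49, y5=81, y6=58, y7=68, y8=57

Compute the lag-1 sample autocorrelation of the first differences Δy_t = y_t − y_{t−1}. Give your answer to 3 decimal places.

First differences Δy: -6, 21, -31, 32, -23, 10, -11
Mean of differences = -1.1429
Numerator Σ(Δy_t−Δȳ)(Δy_{t+1}−Δȳ) = -2836.0204
Denominator Σ(Δy_t−Δȳ)² = 3202.8571
r_1(Δy) = -2836.0204 / 3202.8571 = -0.885

-0.885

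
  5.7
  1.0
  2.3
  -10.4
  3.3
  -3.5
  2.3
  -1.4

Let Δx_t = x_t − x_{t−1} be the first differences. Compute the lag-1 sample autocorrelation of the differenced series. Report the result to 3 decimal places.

-0.763

First differences Δx: -4.7, 1.3, -12.7, 13.7, -6.8, 5.8, -3.7
Mean of differences = -1.0143
Numerator Σ(Δx_t−Δx̄)(Δx_{t+1}−Δx̄) = -350.3802
Denominator Σ(Δx_t−Δx̄)² = 459.1286
r_1(Δx) = -350.3802 / 459.1286 = -0.763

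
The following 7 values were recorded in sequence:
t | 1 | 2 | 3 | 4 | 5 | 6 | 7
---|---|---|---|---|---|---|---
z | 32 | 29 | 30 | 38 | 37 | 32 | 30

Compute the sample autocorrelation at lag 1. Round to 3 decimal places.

0.267

Mean z̄ = (32 + 29 + 30 + 38 + 37 + 32 + 30)/7 = 32.5714
Σ(z_t−z̄)(z_{t+1}−z̄) = (2.0408) + (9.1837) + (-13.9592) + (24.0408) + (-2.5306) + (1.4694) = 20.2449
Denominator Σ(z_t−z̄)² = 75.7143
r_1 = 20.2449 / 75.7143 = 0.267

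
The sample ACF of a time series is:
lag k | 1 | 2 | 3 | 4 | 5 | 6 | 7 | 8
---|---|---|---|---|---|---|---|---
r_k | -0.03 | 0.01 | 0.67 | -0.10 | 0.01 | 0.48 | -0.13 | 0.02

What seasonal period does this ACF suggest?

The largest autocorrelation is r_3 = 0.67, with a weaker echo at lag 6 (0.48); the remaining lags stay at or below 0.02.
The dominant spike at lag 3 indicates a seasonal period of 3.

3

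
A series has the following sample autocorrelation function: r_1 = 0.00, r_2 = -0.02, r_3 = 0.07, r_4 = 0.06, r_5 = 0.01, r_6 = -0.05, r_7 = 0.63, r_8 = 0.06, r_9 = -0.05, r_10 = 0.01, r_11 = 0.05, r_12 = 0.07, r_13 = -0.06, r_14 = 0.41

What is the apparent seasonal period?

7

The largest autocorrelation is r_7 = 0.63, with a weaker echo at lag 14 (0.41); the remaining lags stay at or below 0.07.
The dominant spike at lag 7 indicates a seasonal period of 7.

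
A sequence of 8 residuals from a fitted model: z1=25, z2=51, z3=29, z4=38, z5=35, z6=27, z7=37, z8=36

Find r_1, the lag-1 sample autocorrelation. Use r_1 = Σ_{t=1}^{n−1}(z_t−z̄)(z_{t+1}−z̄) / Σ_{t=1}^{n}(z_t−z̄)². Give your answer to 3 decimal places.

-0.610

Mean z̄ = (25 + 51 + 29 + 38 + 35 + 27 + 37 + 36)/8 = 34.7500
Σ(z_t−z̄)(z_{t+1}−z̄) = (-158.4375) + (-93.4375) + (-18.6875) + (0.8125) + (-1.9375) + (-17.4375) + (2.8125) = -286.3125
Denominator Σ(z_t−z̄)² = 469.5000
r_1 = -286.3125 / 469.5000 = -0.610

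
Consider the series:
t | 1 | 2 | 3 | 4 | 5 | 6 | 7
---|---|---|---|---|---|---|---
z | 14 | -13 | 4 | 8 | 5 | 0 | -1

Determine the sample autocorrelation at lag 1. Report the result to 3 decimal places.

Mean z̄ = (14 − 13 + 4 + 8 + 5 + 0 − 1)/7 = 2.4286
Deviations from mean: 11.5714, -15.4286, 1.5714, 5.5714, 2.5714, -2.4286, -3.4286
Σ(z_t−z̄)(z_{t+1}−z̄) = (-178.5306) + (-24.2449) + (8.7551) + (14.3265) + (-6.2449) + (8.3265) = -177.6122
Denominator Σ(z_t−z̄)² = 429.7143
r_1 = -177.6122 / 429.7143 = -0.413

-0.413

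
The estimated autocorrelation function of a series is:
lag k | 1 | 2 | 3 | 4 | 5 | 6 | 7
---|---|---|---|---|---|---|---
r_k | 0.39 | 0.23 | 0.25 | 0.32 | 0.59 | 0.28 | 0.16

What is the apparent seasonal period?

The largest autocorrelation is r_5 = 0.59; the remaining lags stay at or below 0.39. The elevated value at lag 1 (0.39), dropping to 0.23 at lag 2, reflects decaying short-term dependence rather than seasonality.
The dominant spike at lag 5 indicates a seasonal period of 5.

5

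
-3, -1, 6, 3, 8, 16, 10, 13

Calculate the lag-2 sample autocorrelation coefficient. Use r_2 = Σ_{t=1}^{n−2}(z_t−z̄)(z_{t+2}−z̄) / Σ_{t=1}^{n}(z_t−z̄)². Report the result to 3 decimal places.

Mean z̄ = (-3 − 1 + 6 + 3 + 8 + 16 + 10 + 13)/8 = 6.5000
Numerator Σ_{t=1}^{6}(z_t−z̄)(z_{t+2}−z̄) = 64.0000
Denominator Σ(z_t−z̄)² = 306.0000
r_2 = 64.0000 / 306.0000 = 0.209

0.209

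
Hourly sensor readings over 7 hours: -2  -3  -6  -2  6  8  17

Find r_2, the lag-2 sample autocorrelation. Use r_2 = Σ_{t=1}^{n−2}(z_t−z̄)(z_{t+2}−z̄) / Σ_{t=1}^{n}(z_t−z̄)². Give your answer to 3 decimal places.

Mean z̄ = (-2 − 3 − 6 − 2 + 6 + 8 + 17)/7 = 2.5714
Deviations from mean: -4.5714, -5.5714, -8.5714, -4.5714, 3.4286, 5.4286, 14.4286
Numerator Σ_{t=1}^{5}(z_t−z̄)(z_{t+2}−z̄) = 59.9184
Denominator Σ(z_t−z̄)² = 395.7143
r_2 = 59.9184 / 395.7143 = 0.151

0.151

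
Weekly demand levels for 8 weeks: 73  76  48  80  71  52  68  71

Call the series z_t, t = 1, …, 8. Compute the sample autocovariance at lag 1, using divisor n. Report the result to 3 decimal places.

Mean z̄ = (73 + 76 + 48 + 80 + 71 + 52 + 68 + 71)/8 = 67.3750
Deviations: 5.6250, 8.6250, -19.3750, 12.6250, 3.6250, -15.3750, 0.6250, 3.6250
Σ_{t=1}^{7}(z_t−z̄)(z_{t+1}−z̄) = -380.5156
γ_1 = -380.5156 / 8 = -47.564

-47.564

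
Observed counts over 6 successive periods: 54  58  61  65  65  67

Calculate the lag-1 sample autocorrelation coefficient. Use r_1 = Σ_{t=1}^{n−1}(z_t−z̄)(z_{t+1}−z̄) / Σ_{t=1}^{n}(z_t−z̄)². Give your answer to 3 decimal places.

Mean z̄ = (54 + 58 + 61 + 65 + 65 + 67)/6 = 61.6667
Deviations from mean: -7.6667, -3.6667, -0.6667, 3.3333, 3.3333, 5.3333
Σ(z_t−z̄)(z_{t+1}−z̄) = (28.1111) + (2.4444) + (-2.2222) + (11.1111) + (17.7778) = 57.2222
Denominator Σ(z_t−z̄)² = 123.3333
r_1 = 57.2222 / 123.3333 = 0.464

0.464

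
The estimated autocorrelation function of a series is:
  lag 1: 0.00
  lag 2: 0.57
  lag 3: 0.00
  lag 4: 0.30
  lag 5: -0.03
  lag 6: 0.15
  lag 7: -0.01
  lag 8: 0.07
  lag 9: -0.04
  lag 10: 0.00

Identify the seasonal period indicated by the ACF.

2

The largest autocorrelation is r_2 = 0.57, with weaker echoes at lags 4 (0.30) and 6 (0.15); the remaining lags stay at or below 0.07.
The dominant spike at lag 2 indicates a seasonal period of 2.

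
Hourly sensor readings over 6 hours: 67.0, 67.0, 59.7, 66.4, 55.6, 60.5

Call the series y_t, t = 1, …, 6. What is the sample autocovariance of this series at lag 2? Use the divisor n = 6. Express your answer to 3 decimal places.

Mean ȳ = (67.0 + 67.0 + 59.7 + 66.4 + 55.6 + 60.5)/6 = 62.7000
Σ_{t=1}^{4}(y_t−ȳ)(y_{t+2}−ȳ) = 16.1700
γ_2 = 16.1700 / 6 = 2.695

2.695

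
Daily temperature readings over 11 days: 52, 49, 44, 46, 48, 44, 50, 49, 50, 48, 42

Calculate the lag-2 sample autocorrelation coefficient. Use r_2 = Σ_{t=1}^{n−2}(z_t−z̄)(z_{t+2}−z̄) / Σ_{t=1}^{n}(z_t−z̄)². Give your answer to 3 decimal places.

-0.267

Mean z̄ = (52 + 49 + 44 + 46 + 48 + 44 + 50 + 49 + 50 + 48 + 42)/11 = 47.4545
Numerator Σ_{t=1}^{9}(z_t−z̄)(z_{t+2}−z̄) = -25.3223
Denominator Σ(z_t−z̄)² = 94.7273
r_2 = -25.3223 / 94.7273 = -0.267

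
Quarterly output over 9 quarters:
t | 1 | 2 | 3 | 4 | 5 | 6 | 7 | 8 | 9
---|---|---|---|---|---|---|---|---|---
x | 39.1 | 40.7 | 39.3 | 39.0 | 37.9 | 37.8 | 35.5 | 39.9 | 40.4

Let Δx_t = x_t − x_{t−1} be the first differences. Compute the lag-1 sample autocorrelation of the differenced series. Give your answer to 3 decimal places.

-0.294

First differences Δx: 1.6, -1.4, -0.3, -1.1, -0.1, -2.3, 4.4, 0.5
Mean of differences = 0.1625
Numerator Σ(Δx_t−Δx̄)(Δx_{t+1}−Δx̄) = -8.9664
Denominator Σ(Δx_t−Δx̄)² = 30.5188
r_1(Δx) = -8.9664 / 30.5188 = -0.294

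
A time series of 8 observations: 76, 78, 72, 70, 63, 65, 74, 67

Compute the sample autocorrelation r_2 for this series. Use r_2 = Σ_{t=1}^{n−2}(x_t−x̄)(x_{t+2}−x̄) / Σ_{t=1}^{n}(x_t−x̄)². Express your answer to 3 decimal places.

Mean x̄ = (76 + 78 + 72 + 70 + 63 + 65 + 74 + 67)/8 = 70.6250
Deviations from mean: 5.3750, 7.3750, 1.3750, -0.6250, -7.6250, -5.6250, 3.3750, -3.6250
Σ(x_t−x̄)(x_{t+2}−x̄) = (7.3906) + (-4.6094) + (-10.4844) + (3.5156) + (-25.7344) + (20.3906) = -9.5313
Denominator Σ(x_t−x̄)² = 199.8750
r_2 = -9.5313 / 199.8750 = -0.048

-0.048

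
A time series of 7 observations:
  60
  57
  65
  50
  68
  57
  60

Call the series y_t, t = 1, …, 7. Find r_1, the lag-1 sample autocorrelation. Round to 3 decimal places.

Mean ȳ = (60 + 57 + 65 + 50 + 68 + 57 + 60)/7 = 59.5714
Deviations from mean: 0.4286, -2.5714, 5.4286, -9.5714, 8.4286, -2.5714, 0.4286
Numerator Σ_{t=1}^{6}(y_t−ȳ)(y_{t+1}−ȳ) = -170.4694
Denominator Σ(y_t−ȳ)² = 205.7143
r_1 = -170.4694 / 205.7143 = -0.829

-0.829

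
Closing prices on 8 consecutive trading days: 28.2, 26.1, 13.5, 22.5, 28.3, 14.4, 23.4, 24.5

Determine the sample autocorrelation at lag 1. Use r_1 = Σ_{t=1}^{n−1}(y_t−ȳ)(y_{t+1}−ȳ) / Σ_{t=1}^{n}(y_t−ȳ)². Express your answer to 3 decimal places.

Mean ȳ = (28.2 + 26.1 + 13.5 + 22.5 + 28.3 + 14.4 + 23.4 + 24.5)/8 = 22.6125
Deviations from mean: 5.5875, 3.4875, -9.1125, -0.1125, 5.6875, -8.2125, 0.7875, 1.8875
Numerator Σ_{t=1}^{7}(y_t−ȳ)(y_{t+1}−ȳ) = -63.5977
Denominator Σ(y_t−ȳ)² = 230.4088
r_1 = -63.5977 / 230.4088 = -0.276

-0.276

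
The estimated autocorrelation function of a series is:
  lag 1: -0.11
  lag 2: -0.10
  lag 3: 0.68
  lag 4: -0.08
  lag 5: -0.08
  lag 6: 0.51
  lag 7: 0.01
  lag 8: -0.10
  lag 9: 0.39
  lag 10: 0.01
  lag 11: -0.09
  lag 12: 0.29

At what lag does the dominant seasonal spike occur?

3

The largest autocorrelation is r_3 = 0.68, with weaker echoes at lags 6 (0.51), 9 (0.39) and 12 (0.29); the remaining lags stay at or below 0.01.
The dominant spike at lag 3 indicates a seasonal period of 3.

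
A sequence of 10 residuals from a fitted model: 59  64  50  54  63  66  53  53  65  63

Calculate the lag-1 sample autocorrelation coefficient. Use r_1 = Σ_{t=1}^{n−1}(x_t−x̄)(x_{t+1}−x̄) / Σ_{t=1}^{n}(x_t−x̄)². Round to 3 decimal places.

-0.031

Mean x̄ = (59 + 64 + 50 + 54 + 63 + 66 + 53 + 53 + 65 + 63)/10 = 59.0000
Numerator Σ_{t=1}^{9}(x_t−x̄)(x_{t+1}−x̄) = -10.0000
Denominator Σ(x_t−x̄)² = 320.0000
r_1 = -10.0000 / 320.0000 = -0.031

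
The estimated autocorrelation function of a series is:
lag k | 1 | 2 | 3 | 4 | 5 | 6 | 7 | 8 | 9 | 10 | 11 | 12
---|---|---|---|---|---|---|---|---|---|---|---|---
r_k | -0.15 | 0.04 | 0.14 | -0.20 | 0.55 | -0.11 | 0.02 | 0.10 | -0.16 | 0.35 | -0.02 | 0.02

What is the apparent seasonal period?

5

The largest autocorrelation is r_5 = 0.55, with a weaker echo at lag 10 (0.35); the remaining lags stay at or below 0.14.
The dominant spike at lag 5 indicates a seasonal period of 5.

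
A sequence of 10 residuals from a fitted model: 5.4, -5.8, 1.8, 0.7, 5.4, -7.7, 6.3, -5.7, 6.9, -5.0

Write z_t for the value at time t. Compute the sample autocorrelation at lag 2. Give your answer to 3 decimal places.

0.533

Mean z̄ = (5.4 − 5.8 + 1.8 + 0.7 + 5.4 − 7.7 + 6.3 − 5.7 + 6.9 − 5.0)/10 = 0.2300
Numerator Σ_{t=1}^{8}(z_t−z̄)(z_{t+2}−z̄) = 159.5802
Denominator Σ(z_t−z̄)² = 299.2410
r_2 = 159.5802 / 299.2410 = 0.533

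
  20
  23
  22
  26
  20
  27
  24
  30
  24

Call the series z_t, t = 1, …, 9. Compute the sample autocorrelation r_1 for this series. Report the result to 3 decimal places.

Mean z̄ = (20 + 23 + 22 + 26 + 20 + 27 + 24 + 30 + 24)/9 = 24.0000
Numerator Σ_{t=1}^{8}(z_t−z̄)(z_{t+1}−z̄) = -18.0000
Denominator Σ(z_t−z̄)² = 86.0000
r_1 = -18.0000 / 86.0000 = -0.209

-0.209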